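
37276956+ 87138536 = 124415492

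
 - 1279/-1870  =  1279/1870 = 0.68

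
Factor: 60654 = 2^1*3^1*11^1*919^1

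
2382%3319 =2382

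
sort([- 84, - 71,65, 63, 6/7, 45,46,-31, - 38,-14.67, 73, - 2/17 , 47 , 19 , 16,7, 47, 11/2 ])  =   [  -  84,  -  71, - 38,-31, - 14.67,  -  2/17,6/7,11/2,  7, 16, 19,45,46,47,47 , 63,  65,  73] 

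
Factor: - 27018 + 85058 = 2^3*5^1*1451^1 = 58040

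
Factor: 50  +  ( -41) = 3^2 = 9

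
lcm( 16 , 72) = 144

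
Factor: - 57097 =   -  57097^1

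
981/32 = 981/32 = 30.66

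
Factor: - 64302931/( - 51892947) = 3^( - 3)* 7^1*11^1*43^1*821^( - 1)*2341^( - 1 ) *19421^1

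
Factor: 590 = 2^1 * 5^1*59^1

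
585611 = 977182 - 391571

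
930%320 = 290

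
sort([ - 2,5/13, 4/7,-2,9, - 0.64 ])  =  [ - 2, - 2, - 0.64,5/13,  4/7 , 9]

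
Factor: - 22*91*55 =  - 2^1*5^1*7^1*11^2*13^1 = - 110110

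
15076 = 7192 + 7884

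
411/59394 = 137/19798  =  0.01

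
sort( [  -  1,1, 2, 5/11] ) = [ - 1,5/11,1, 2 ] 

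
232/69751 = 232/69751 = 0.00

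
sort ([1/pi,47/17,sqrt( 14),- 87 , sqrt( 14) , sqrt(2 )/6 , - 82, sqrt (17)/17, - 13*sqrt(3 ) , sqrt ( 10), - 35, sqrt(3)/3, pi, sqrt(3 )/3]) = [ - 87, - 82, - 35, - 13 *sqrt( 3), sqrt(2)/6, sqrt (17 )/17, 1/pi, sqrt( 3 )/3, sqrt( 3) /3 , 47/17,  pi, sqrt( 10),sqrt(14 ), sqrt( 14)]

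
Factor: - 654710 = - 2^1*5^1*7^1*47^1*199^1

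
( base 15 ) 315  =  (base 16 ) 2b7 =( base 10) 695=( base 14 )379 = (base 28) on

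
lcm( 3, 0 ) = 0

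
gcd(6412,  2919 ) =7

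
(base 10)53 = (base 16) 35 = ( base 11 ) 49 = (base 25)23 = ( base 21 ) 2b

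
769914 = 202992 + 566922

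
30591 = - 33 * (-927)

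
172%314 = 172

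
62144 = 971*64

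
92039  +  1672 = 93711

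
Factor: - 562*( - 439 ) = 2^1*281^1*439^1  =  246718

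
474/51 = 158/17 = 9.29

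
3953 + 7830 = 11783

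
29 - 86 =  - 57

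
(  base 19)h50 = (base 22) cj6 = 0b1100001011000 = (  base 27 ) 8em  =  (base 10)6232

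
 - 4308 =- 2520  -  1788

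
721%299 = 123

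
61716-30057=31659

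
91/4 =91/4=22.75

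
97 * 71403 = 6926091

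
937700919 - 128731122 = 808969797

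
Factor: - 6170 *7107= - 43850190=   - 2^1*3^1*5^1 *23^1*  103^1 * 617^1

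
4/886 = 2/443 =0.00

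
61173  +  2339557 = 2400730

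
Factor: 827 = 827^1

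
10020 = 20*501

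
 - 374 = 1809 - 2183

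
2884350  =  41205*70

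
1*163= 163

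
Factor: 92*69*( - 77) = -2^2*3^1*7^1*11^1*23^2 = -  488796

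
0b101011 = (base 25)1i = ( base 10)43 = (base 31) 1C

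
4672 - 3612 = 1060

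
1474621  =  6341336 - 4866715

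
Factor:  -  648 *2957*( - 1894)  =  2^4*3^4*947^1 * 2957^1 = 3629161584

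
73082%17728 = 2170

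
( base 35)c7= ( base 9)524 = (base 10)427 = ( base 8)653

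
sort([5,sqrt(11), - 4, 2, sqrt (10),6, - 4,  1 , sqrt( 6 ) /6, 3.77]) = [  -  4,  -  4,  sqrt(6) /6,1, 2, sqrt( 10 ),sqrt( 11), 3.77,5,6 ]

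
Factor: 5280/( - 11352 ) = - 20/43 = -2^2*5^1*43^( - 1 )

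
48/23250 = 8/3875 =0.00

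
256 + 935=1191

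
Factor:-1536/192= -2^3 =- 8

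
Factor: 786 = 2^1*3^1 * 131^1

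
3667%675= 292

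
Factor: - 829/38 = -2^(-1 )*19^( - 1) * 829^1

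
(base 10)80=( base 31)2I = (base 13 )62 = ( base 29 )2M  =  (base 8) 120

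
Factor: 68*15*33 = 2^2*3^2*5^1*11^1*17^1 = 33660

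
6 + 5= 11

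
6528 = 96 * 68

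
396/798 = 66/133 = 0.50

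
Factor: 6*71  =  2^1*3^1*71^1 = 426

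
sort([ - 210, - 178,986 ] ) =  [  -  210, - 178 , 986] 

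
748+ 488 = 1236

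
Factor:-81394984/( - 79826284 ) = 2^1*11^1*23^( - 1)  *  59^1* 61^1*257^1*867677^( - 1) =20348746/19956571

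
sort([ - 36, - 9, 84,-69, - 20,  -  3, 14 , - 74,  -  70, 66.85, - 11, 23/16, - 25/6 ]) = [ - 74, - 70, - 69, - 36, - 20,  -  11, - 9,- 25/6 , - 3 , 23/16, 14, 66.85, 84]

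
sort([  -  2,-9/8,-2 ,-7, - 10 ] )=[-10, -7,-2,-2, - 9/8] 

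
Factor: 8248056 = 2^3*3^1*557^1*617^1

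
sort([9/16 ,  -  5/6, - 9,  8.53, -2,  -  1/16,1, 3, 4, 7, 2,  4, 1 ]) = [  -  9, - 2,-5/6, - 1/16, 9/16,1,1, 2, 3  ,  4,  4, 7,  8.53]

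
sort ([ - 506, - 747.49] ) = [ - 747.49, - 506]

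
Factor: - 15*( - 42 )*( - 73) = -2^1 * 3^2*5^1*7^1 * 73^1 = - 45990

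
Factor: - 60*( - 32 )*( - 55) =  - 2^7*3^1*5^2*11^1  =  - 105600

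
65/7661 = 65/7661  =  0.01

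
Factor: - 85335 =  - 3^1*5^1*5689^1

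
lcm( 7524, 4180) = 37620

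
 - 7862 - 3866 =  - 11728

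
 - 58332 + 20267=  - 38065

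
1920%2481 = 1920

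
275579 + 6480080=6755659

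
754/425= 1+ 329/425=1.77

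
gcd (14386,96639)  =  1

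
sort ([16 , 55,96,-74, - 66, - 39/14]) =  [ - 74, - 66,-39/14, 16,55 , 96] 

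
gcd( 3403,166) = 83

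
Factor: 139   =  139^1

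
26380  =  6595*4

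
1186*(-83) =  - 98438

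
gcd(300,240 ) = 60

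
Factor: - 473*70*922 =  - 30527420=- 2^2*5^1*7^1 * 11^1*43^1*461^1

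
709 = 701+8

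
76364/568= 134+63/142 = 134.44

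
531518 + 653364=1184882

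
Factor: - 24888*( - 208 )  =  5176704 = 2^7*3^1*13^1*17^1*61^1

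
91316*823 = 75153068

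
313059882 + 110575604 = 423635486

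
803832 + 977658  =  1781490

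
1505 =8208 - 6703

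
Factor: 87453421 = 11^1*7950311^1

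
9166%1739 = 471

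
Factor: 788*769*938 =2^3*7^1*67^1*197^1*769^1= 568401736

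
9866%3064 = 674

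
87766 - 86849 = 917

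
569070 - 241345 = 327725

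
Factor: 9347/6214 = 2^( - 1)*239^( - 1 )* 719^1=719/478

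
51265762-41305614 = 9960148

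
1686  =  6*281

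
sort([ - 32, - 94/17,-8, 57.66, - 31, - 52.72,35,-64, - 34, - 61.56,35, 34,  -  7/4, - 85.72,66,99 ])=[ - 85.72, - 64,-61.56, - 52.72, - 34, - 32, - 31,-8, - 94/17,- 7/4,34, 35 , 35 , 57.66,66 , 99 ] 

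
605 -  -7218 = 7823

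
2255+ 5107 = 7362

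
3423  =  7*489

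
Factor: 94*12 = 2^3*3^1*47^1 = 1128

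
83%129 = 83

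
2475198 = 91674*27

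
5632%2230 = 1172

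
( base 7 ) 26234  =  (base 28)8PB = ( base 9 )10518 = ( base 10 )6983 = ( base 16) 1B47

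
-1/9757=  - 1/9757 = - 0.00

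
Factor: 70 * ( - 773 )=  - 2^1*5^1*7^1*773^1 = - 54110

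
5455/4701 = 1 + 754/4701 = 1.16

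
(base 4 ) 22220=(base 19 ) 1gf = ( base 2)1010101000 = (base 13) 404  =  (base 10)680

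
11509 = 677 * 17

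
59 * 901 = 53159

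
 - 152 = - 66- 86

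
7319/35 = 7319/35= 209.11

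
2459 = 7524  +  -5065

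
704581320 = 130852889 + 573728431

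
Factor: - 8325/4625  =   - 9/5=-3^2*5^( - 1)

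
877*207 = 181539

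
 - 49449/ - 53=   933/1  =  933.00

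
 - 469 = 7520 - 7989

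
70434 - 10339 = 60095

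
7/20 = 7/20=0.35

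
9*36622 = 329598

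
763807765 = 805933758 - 42125993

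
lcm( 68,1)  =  68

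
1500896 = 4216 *356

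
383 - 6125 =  - 5742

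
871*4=3484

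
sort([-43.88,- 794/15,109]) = [ - 794/15, - 43.88,109]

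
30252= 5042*6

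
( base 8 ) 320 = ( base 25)88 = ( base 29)75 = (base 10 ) 208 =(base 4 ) 3100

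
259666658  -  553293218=-293626560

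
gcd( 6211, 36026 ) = 1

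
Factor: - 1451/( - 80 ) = 2^( - 4) * 5^ (-1)*1451^1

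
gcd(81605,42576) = 1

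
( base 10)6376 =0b1100011101000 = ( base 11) 4877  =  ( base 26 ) 9B6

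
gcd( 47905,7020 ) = 65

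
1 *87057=87057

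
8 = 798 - 790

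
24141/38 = 24141/38 = 635.29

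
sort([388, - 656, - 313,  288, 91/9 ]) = [ - 656,-313,  91/9, 288, 388]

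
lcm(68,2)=68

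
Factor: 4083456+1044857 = 347^1 * 14779^1 = 5128313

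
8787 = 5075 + 3712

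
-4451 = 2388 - 6839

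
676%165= 16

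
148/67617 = 148/67617 = 0.00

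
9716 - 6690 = 3026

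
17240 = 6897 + 10343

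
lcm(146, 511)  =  1022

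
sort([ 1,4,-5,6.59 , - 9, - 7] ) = [-9,-7,  -  5,1,4,6.59 ]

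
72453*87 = 6303411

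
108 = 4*27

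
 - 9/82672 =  - 1 + 82663/82672 = - 0.00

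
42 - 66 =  - 24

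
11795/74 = 159+29/74 = 159.39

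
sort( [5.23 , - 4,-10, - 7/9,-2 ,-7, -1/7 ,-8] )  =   [ - 10,-8,-7,- 4,-2, - 7/9 , - 1/7, 5.23]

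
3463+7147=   10610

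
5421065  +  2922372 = 8343437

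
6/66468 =1/11078 = 0.00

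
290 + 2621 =2911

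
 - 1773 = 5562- 7335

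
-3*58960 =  - 176880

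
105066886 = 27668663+77398223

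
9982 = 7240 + 2742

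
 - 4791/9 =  - 1597/3 = - 532.33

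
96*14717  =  1412832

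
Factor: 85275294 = 2^1*3^1*13^1*1093273^1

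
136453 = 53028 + 83425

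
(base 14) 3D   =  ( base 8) 67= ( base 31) 1O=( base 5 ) 210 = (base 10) 55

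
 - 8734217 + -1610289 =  - 10344506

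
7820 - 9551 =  - 1731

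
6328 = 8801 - 2473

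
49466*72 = 3561552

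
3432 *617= 2117544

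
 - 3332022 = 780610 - 4112632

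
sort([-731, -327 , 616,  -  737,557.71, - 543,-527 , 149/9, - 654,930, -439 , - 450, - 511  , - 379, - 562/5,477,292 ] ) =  [ - 737, - 731, - 654, - 543, - 527 , - 511, - 450,  -  439,-379,-327, - 562/5 , 149/9,292,477,557.71,616, 930 ] 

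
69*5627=388263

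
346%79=30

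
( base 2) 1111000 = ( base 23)55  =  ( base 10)120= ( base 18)6C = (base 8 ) 170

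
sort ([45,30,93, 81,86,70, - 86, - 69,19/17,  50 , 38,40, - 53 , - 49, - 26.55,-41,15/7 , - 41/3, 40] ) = [ - 86,  -  69, - 53, - 49,-41, - 26.55 , - 41/3,19/17,  15/7,  30,38,40, 40,45,50, 70,81,86,93]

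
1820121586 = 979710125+840411461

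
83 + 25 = 108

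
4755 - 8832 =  - 4077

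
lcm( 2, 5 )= 10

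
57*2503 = 142671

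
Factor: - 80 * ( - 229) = 2^4*5^1 *229^1 = 18320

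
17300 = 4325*4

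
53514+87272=140786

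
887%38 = 13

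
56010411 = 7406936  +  48603475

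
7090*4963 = 35187670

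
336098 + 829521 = 1165619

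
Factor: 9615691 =19^1*389^1 * 1301^1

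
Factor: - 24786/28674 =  - 51/59 = - 3^1*17^1*59^( - 1)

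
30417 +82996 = 113413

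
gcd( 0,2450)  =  2450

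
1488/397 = 3 + 297/397 = 3.75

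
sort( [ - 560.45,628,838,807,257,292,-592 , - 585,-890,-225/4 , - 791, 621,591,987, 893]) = [ - 890,-791, - 592, - 585, - 560.45, - 225/4,257,292,591, 621, 628, 807,  838,893 , 987]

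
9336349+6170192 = 15506541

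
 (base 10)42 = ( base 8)52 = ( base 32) 1A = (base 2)101010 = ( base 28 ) 1e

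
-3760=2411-6171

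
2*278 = 556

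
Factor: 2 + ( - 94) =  - 2^2*23^1=- 92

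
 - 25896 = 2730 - 28626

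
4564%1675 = 1214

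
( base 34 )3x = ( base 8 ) 207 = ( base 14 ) 99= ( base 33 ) 43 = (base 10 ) 135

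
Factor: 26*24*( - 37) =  - 2^4*3^1 * 13^1*37^1  =  - 23088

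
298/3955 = 298/3955 = 0.08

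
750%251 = 248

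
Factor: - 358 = -2^1*179^1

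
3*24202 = 72606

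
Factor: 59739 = 3^1 *19913^1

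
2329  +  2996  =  5325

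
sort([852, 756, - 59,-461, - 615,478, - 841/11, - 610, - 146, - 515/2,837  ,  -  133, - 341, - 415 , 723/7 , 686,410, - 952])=[  -  952 , - 615,  -  610,  -  461, - 415, - 341, - 515/2 , - 146, - 133,-841/11, - 59, 723/7, 410, 478, 686,756, 837, 852] 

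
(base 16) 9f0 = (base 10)2544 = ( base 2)100111110000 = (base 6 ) 15440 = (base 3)10111020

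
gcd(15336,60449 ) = 1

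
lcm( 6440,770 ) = 70840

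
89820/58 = 1548 + 18/29 = 1548.62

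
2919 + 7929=10848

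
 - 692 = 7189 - 7881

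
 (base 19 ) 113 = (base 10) 383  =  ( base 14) 1d5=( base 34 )b9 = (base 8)577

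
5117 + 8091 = 13208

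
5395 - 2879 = 2516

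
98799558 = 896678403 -797878845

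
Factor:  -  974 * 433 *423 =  - 2^1*3^2*47^1 * 433^1*487^1 =- 178396866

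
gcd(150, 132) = 6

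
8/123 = 8/123  =  0.07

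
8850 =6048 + 2802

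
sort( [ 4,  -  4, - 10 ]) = [ - 10,-4, 4 ]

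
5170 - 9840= - 4670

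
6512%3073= 366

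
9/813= 3/271 = 0.01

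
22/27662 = 11/13831= 0.00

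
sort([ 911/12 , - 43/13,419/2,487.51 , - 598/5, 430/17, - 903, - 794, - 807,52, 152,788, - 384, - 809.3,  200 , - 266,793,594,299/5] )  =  [ - 903, - 809.3, - 807, - 794, - 384, - 266, - 598/5 ,- 43/13,430/17,52,299/5,911/12,  152,200,419/2,  487.51,594, 788,  793]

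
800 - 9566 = -8766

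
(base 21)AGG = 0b1001010011010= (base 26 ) 714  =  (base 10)4762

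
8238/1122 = 1373/187  =  7.34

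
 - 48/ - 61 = 48/61= 0.79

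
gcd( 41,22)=1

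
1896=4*474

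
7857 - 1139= 6718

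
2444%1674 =770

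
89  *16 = 1424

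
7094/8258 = 3547/4129 = 0.86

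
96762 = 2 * 48381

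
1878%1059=819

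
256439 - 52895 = 203544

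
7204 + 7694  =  14898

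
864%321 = 222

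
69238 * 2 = 138476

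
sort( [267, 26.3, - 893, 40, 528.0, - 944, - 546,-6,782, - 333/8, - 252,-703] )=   [ - 944, - 893, - 703, - 546, - 252,-333/8,-6 , 26.3, 40, 267, 528.0, 782 ]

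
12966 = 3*4322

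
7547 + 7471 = 15018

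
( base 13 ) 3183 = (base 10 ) 6867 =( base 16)1AD3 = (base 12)3B83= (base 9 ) 10370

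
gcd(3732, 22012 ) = 4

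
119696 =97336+22360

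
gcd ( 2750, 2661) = 1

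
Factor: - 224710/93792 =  - 2^(-4 )*3^( - 1 )*5^1*23^1 = - 115/48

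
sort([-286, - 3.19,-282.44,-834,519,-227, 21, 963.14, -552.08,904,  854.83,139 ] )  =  [-834,-552.08,-286 ,-282.44,-227,-3.19,21, 139,519, 854.83,  904, 963.14 ] 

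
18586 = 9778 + 8808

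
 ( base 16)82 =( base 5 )1010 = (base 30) 4A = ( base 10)130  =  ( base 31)46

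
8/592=1/74 = 0.01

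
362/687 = 362/687 = 0.53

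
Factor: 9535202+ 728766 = 2^5*11^1* 13^1*2243^1 = 10263968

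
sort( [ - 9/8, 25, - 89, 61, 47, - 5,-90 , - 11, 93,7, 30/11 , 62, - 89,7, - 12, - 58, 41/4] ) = [-90,  -  89, - 89, - 58, -12, - 11,-5 , - 9/8 , 30/11,7, 7 , 41/4, 25, 47, 61, 62 , 93]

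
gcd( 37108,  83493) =9277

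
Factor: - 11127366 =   -  2^1 * 3^2*503^1*1229^1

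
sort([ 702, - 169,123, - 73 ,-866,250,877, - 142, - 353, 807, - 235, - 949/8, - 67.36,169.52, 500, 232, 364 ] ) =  [ - 866, - 353 ,-235  , - 169, - 142, - 949/8,-73, - 67.36,123,169.52, 232 , 250, 364, 500, 702, 807, 877]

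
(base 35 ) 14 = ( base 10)39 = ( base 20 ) 1j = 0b100111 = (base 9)43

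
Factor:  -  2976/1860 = -2^3*5^ (- 1 )=-8/5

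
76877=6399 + 70478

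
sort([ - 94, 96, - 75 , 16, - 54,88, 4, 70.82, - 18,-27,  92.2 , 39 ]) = [ - 94, - 75,- 54, - 27, -18 , 4,16,39,70.82, 88,92.2,96]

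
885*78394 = 69378690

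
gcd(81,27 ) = 27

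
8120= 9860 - 1740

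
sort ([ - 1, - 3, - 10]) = [-10, - 3,-1] 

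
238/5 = 238/5 =47.60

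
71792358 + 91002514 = 162794872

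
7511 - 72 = 7439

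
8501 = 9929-1428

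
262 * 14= 3668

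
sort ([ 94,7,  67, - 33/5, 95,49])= [ - 33/5, 7,49,67,94,95 ]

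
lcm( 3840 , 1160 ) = 111360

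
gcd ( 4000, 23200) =800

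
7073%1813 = 1634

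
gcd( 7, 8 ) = 1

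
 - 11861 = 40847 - 52708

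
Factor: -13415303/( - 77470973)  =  11^1*61^1*19993^1*77470973^( - 1)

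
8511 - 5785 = 2726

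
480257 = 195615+284642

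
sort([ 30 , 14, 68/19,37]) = [68/19, 14,30, 37] 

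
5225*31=161975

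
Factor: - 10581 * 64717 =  - 684770577= - 3^1* 3527^1*64717^1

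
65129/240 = 271 + 89/240 = 271.37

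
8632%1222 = 78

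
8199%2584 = 447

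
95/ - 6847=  -95/6847 = -0.01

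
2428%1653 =775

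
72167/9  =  8018 +5/9=8018.56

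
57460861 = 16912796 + 40548065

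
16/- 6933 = -1  +  6917/6933=-0.00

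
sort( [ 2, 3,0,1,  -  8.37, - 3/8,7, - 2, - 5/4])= [  -  8.37,  -  2, - 5/4,- 3/8 , 0,  1, 2 , 3  ,  7] 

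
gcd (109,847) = 1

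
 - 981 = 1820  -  2801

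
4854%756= 318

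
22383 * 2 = 44766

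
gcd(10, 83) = 1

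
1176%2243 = 1176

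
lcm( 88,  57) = 5016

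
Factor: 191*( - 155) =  - 29605 = - 5^1*31^1*191^1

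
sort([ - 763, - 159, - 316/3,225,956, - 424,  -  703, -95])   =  [ - 763,  -  703, - 424,-159,-316/3, - 95,225,956 ] 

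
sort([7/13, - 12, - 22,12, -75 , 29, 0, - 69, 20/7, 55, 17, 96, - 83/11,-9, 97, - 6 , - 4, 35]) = [  -  75, - 69, - 22, - 12,-9, - 83/11,  -  6, - 4,  0, 7/13, 20/7, 12, 17, 29, 35, 55 , 96, 97]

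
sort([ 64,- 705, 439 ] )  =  [ - 705 , 64, 439] 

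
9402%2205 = 582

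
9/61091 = 9/61091 = 0.00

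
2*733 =1466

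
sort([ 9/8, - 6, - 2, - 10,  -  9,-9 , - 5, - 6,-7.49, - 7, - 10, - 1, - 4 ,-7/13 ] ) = [  -  10, - 10, - 9  ,  -  9,  -  7.49,- 7,  -  6,-6, - 5,  -  4,  -  2,-1, - 7/13 , 9/8] 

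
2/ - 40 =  - 1 + 19/20 = - 0.05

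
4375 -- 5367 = 9742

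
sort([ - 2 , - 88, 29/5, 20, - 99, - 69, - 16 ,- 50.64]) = [ - 99, - 88, - 69, - 50.64 , - 16, - 2, 29/5, 20]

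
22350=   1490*15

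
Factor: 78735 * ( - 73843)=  - 3^1*5^1*7^2*11^1 * 29^1 * 137^1  *181^1 = - 5814028605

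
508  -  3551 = - 3043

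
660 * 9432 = 6225120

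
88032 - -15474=103506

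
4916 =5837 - 921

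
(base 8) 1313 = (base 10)715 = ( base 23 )182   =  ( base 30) np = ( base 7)2041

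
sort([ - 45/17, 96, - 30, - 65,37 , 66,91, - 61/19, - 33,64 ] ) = [  -  65, - 33, - 30, - 61/19, - 45/17, 37, 64,66,91,96] 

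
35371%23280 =12091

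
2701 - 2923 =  - 222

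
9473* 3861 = 36575253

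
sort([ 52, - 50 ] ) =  [ - 50,52] 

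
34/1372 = 17/686= 0.02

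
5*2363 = 11815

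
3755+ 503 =4258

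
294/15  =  19 + 3/5= 19.60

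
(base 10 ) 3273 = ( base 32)369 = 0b110011001001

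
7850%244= 42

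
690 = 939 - 249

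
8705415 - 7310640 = 1394775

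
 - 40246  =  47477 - 87723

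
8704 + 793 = 9497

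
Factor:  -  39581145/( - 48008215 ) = 3^2 * 1187^(  -  1) * 8089^(-1)*879581^1 = 7916229/9601643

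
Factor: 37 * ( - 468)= - 17316 = - 2^2*3^2 * 13^1 * 37^1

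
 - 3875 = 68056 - 71931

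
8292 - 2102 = 6190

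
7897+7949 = 15846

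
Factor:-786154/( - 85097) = 2^1*43^( - 1)*1979^( - 1)*393077^1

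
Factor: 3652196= 2^2 * 37^1*24677^1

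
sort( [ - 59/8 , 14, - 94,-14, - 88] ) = [ - 94, - 88,-14, - 59/8, 14 ] 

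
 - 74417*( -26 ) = 1934842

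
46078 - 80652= - 34574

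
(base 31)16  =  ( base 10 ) 37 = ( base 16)25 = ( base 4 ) 211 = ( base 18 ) 21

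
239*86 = 20554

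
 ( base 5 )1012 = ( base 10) 132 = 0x84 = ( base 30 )4C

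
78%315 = 78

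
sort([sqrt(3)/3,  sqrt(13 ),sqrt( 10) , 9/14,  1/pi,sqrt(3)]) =[ 1/pi,sqrt( 3) /3,9/14,sqrt(3),sqrt( 10 ),sqrt( 13 )] 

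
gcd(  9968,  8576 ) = 16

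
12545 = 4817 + 7728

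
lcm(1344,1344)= 1344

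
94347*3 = 283041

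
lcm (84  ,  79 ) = 6636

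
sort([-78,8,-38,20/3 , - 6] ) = [ - 78, - 38,-6,20/3,8]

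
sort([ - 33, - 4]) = [-33,-4 ] 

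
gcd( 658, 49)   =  7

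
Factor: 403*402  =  2^1*3^1*13^1*31^1*67^1= 162006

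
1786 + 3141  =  4927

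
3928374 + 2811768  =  6740142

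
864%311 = 242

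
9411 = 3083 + 6328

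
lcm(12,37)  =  444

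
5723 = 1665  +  4058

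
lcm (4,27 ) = 108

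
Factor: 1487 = 1487^1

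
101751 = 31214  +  70537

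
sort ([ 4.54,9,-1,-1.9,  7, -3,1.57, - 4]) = [ - 4, - 3,-1.9,-1, 1.57,4.54,7, 9]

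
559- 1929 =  - 1370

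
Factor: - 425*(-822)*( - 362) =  - 2^2*3^1*5^2*17^1 * 137^1*181^1  =  -126464700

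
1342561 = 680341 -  -662220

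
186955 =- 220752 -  - 407707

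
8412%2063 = 160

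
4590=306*15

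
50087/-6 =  - 50087/6  =  -8347.83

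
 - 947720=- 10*94772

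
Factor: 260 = 2^2*5^1 * 13^1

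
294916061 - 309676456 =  - 14760395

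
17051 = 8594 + 8457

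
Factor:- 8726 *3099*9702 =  - 2^2*3^3*7^2 * 11^1*1033^1*4363^1   =  -262360261548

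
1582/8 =791/4 = 197.75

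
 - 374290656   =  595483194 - 969773850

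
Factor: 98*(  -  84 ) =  - 2^3*3^1*7^3 = - 8232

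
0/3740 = 0=   0.00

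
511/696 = 511/696  =  0.73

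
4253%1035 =113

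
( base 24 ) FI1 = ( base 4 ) 2031301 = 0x2371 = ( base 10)9073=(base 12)5301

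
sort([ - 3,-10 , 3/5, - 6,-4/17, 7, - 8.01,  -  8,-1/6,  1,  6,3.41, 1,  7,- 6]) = [ - 10,  -  8.01,-8, - 6, - 6, - 3,  -  4/17,- 1/6, 3/5, 1, 1, 3.41,6, 7, 7]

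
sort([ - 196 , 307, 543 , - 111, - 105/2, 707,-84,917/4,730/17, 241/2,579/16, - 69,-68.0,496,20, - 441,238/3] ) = [ - 441, - 196, - 111, - 84, - 69, - 68.0 , - 105/2,20, 579/16,730/17,  238/3,241/2,917/4, 307,496 , 543,707 ]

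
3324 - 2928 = 396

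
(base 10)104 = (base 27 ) 3N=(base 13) 80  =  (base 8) 150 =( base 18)5e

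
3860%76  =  60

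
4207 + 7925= 12132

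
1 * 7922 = 7922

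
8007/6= 1334 + 1/2 = 1334.50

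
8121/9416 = 8121/9416 = 0.86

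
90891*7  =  636237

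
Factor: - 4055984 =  - 2^4*53^1*4783^1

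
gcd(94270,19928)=2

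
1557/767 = 2+ 23/767 = 2.03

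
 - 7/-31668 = 1/4524 = 0.00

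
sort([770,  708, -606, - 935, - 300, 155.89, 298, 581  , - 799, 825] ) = [  -  935, - 799, - 606, - 300 , 155.89, 298 , 581, 708, 770,825]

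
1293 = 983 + 310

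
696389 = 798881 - 102492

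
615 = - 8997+9612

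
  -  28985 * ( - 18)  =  521730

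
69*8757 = 604233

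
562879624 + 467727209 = 1030606833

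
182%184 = 182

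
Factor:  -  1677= - 3^1 * 13^1*43^1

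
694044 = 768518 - 74474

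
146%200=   146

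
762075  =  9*84675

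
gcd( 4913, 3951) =1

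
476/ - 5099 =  - 1+4623/5099 = -0.09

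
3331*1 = 3331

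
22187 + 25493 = 47680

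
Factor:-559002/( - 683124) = 617/754 = 2^(-1)*13^(- 1) * 29^ ( - 1 ) * 617^1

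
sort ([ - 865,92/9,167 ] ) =[-865, 92/9,167 ] 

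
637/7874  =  637/7874=0.08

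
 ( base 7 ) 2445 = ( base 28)14j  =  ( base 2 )1110010011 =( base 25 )1BF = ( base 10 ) 915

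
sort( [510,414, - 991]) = [-991,414,510]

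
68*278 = 18904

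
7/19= 7/19 = 0.37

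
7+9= 16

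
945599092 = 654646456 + 290952636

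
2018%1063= 955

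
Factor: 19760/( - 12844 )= - 2^2*5^1 * 13^(  -  1) = - 20/13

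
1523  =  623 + 900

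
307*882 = 270774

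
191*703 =134273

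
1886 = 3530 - 1644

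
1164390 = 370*3147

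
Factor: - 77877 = - 3^2*17^1*509^1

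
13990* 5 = 69950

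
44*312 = 13728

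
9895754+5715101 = 15610855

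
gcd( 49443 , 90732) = 3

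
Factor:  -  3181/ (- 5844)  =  2^( - 2 )*3^( - 1)*487^( -1 ) * 3181^1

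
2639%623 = 147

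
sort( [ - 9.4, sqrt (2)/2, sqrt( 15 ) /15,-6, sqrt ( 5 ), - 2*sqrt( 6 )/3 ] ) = [ - 9.4,- 6,-2*sqrt(6 ) /3, sqrt( 15)/15, sqrt( 2)/2  ,  sqrt(5)] 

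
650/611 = 50/47  =  1.06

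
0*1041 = 0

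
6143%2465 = 1213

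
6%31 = 6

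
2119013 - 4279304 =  - 2160291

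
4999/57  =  87 + 40/57=87.70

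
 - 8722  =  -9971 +1249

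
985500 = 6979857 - 5994357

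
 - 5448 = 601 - 6049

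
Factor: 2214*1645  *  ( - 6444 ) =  - 23469241320 = - 2^3*3^5*5^1*7^1*41^1 * 47^1*179^1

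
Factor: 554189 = 554189^1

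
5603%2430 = 743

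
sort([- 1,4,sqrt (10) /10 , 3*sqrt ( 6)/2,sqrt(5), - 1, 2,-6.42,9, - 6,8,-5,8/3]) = [ - 6.42, - 6, - 5,-1, - 1, sqrt( 10)/10,2,  sqrt( 5 ), 8/3,3*sqrt( 6)/2,4, 8, 9 ]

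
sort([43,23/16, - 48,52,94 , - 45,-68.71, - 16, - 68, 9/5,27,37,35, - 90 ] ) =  [-90,-68.71,-68, - 48, - 45, - 16,23/16,9/5,  27,35, 37, 43, 52,94 ] 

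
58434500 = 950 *61510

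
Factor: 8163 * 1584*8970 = 2^5*3^5*5^1 * 11^1*13^1*23^1*907^1 = 115983822240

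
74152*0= 0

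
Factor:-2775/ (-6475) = 3^1 * 7^(-1 )  =  3/7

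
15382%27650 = 15382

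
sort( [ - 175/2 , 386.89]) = [ - 175/2, 386.89 ]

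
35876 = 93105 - 57229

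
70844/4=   17711 = 17711.00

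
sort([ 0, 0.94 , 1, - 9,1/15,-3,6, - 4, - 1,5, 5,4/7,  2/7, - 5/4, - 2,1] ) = [ - 9,-4, - 3, - 2, - 5/4 , - 1,  0, 1/15,2/7, 4/7,0.94, 1 , 1,  5, 5,6 ]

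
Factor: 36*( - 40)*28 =  -  40320 = - 2^7*3^2*5^1* 7^1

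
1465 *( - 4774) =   -  6993910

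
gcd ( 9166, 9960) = 2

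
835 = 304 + 531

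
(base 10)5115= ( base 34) 4EF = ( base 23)9F9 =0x13FB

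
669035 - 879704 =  - 210669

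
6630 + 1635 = 8265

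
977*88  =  85976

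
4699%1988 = 723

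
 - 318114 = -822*387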